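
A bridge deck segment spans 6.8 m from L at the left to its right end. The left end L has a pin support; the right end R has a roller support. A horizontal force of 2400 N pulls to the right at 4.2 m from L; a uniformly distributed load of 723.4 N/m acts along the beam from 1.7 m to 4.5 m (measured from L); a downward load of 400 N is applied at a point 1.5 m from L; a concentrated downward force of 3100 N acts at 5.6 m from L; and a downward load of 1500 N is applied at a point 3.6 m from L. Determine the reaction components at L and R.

Resultant of the distributed load: 723.4 × 2.8 = 2025.52 N at 3.1 m from L.
ΣM about L: R_y·6.8 − (723.4·2.8)·3.1 − 400·1.5 − 3100·5.6 − 1500·3.6 = 0 → R_y = 29639.112/6.8 = 4358.69 ≈ 4359 N.
ΣF_y = 0: L_y + 4358.69 − 723.4·2.8 − 400 − 3100 − 1500 = 0 → L_y = 2667 N.
ΣF_x = 0: L_x + 2400 = 0 → L_x = -2400 N.

L_x = -2400 N, L_y = 2667 N, R_y = 4359 N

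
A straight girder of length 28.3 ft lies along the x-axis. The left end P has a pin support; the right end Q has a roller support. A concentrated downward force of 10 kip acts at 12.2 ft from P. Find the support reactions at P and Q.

Moments about P: Q_y·28.3 − 10·12.2 = 0 → Q_y = 122/28.3 = 4.31095 ≈ 4.311 kip.
ΣF_y = 0: P_y + 4.31095 − 10 = 0 → P_y = 5.689 kip.
ΣF_x = 0: no horizontal applied forces, so P_x = 0.

P_x = 0, P_y = 5.689 kip, Q_y = 4.311 kip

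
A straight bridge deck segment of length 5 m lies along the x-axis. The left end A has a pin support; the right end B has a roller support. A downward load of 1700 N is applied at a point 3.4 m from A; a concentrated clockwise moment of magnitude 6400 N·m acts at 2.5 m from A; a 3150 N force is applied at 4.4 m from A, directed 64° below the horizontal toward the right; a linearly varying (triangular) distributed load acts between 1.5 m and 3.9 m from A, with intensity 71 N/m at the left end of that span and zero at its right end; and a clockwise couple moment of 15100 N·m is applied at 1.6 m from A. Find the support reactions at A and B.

Resultant of the triangular load: ½ × 71 × 2.4 = 85.2 N, acting at 2.3 m from A (one-third of the span from the peak).
ΣM about A: B_y·5 − 1700·3.4 − 6400 − 3150·sin64°·4.4 − (½·71·2.4)·2.3 − 15100 = 0 → B_y = 39933.2/5 = 7986.64 ≈ 7987 N.
ΣF_y = 0: A_y + 7986.64 − 1700 − 3150·sin64° − ½·71·2.4 = 0 → A_y = -3370 N.
ΣF_x = 0: A_x + 3150·cos64° = 0 → A_x = -1381 N.

A_x = -1381 N, A_y = -3370 N, B_y = 7987 N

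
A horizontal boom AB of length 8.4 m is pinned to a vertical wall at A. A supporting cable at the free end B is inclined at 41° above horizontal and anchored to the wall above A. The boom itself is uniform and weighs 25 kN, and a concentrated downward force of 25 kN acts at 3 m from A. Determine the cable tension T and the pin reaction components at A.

T = 32.66 kN, A_x = 24.65 kN, A_y = 28.57 kN

ΣM about A: T·sin41°·8.4 − 25·4.2 − 25·3 = 0 → T = 180/(8.4·0.656059) = 32.6626 ≈ 32.66 kN.
ΣF_x = 0: A_x − T·cos41° = 0 → A_x = 32.6626 × 0.75471 = 24.65 kN.
ΣF_y = 0: A_y + T·sin41° − 25 − 25 = 0 → A_y = 50 − 32.6626 × 0.656059 = 28.57 kN.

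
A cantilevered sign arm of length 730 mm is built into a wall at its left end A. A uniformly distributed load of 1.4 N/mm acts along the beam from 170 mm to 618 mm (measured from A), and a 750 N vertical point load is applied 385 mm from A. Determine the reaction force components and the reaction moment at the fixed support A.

A_x = 0, A_y = 1377 N, M_A = 535900 N·mm

Resultant of the distributed load: 1.4 × 448 = 627.2 N at 394 mm from A.
ΣF_x = 0: A_x = 0.
ΣF_y = 0: A_y − 1.4·448 − 750 = 0 → A_y = 1377 N.
ΣM about A: M_A − (1.4·448)·394 − 750·385 = 0 → M_A = 535900 N·mm.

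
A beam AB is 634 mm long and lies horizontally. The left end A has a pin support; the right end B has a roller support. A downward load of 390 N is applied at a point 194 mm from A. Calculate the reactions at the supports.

ΣM about A: B_y·634 − 390·194 = 0 → B_y = 75660/634 = 119.338 ≈ 119.3 N.
ΣF_y = 0: A_y + 119.338 − 390 = 0 → A_y = 270.7 N.
ΣF_x = 0: no horizontal applied forces, so A_x = 0.

A_x = 0, A_y = 270.7 N, B_y = 119.3 N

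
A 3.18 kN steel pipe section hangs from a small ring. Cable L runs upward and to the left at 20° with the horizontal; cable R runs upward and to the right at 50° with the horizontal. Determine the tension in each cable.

T_L = 2.175 kN, T_R = 3.180 kN

ΣF_x = 0: −T_L·cos20° + T_R·cos50° = 0 → T_R = 1.4619·T_L.
ΣF_y = 0: T_L·sin20° + T_R·sin50° = 3.18.
Substitute: T_L·(0.34202 + 1.4619·0.766044) = 3.18 → T_L = 2.17525 ≈ 2.175 kN.
Then T_R = 1.4619 × 2.17525 = 3.180 kN.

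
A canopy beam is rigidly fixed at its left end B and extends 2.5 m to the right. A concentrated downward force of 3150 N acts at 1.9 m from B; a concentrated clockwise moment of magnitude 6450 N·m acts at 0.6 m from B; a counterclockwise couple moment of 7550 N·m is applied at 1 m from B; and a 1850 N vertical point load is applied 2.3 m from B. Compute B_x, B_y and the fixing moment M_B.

ΣF_x = 0: B_x = 0.
ΣF_y = 0: B_y − 3150 − 1850 = 0 → B_y = 5000 N.
ΣM about B: M_B − 3150·1.9 − 6450 + 7550 − 1850·2.3 = 0 → M_B = 9140 N·m.

B_x = 0, B_y = 5000 N, M_B = 9140 N·m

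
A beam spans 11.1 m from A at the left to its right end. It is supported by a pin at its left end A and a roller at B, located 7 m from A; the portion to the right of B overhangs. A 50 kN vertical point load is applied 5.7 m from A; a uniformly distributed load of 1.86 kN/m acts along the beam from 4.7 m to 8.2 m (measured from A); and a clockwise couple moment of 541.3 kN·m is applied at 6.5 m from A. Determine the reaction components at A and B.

Resultant of the distributed load: 1.86 × 3.5 = 6.51 kN at 6.45 m from A.
ΣM about A: B_y·7 − 50·5.7 − (1.86·3.5)·6.45 − 541.3 = 0 → B_y = 868.2895/7 = 124.041 ≈ 124.0 kN.
ΣF_y = 0: A_y + 124.041 − 50 − 1.86·3.5 = 0 → A_y = -67.53 kN.
ΣF_x = 0: no horizontal applied forces, so A_x = 0.

A_x = 0, A_y = -67.53 kN, B_y = 124.0 kN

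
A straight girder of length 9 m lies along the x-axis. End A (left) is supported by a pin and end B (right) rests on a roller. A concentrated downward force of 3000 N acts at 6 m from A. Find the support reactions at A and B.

Taking moments about A: B_y·9 − 3000·6 = 0 → B_y = 18000/9 = 2000 N.
ΣF_y = 0: A_y + 2000 − 3000 = 0 → A_y = 1000 N.
ΣF_x = 0: no horizontal applied forces, so A_x = 0.

A_x = 0, A_y = 1000 N, B_y = 2000 N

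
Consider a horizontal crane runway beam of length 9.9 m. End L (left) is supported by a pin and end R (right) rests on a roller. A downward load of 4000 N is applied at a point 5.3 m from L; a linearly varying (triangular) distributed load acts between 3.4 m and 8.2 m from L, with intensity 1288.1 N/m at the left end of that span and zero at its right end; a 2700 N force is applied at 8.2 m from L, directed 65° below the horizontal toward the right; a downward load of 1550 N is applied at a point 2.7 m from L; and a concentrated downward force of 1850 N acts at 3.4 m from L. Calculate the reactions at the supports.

Resultant of the triangular load: ½ × 1288.1 × 4.8 = 3091.44 N, acting at 5 m from L (one-third of the span from the peak).
ΣM about L: R_y·9.9 − 4000·5.3 − (½·1288.1·4.8)·5 − 2700·sin65°·8.2 − 1550·2.7 − 1850·3.4 = 0 → R_y = 67197.9/9.9 = 6787.67 ≈ 6788 N.
ΣF_y = 0: L_y + 6787.67 − 4000 − ½·1288.1·4.8 − 2700·sin65° − 1550 − 1850 = 0 → L_y = 6151 N.
ΣF_x = 0: L_x + 2700·cos65° = 0 → L_x = -1141 N.

L_x = -1141 N, L_y = 6151 N, R_y = 6788 N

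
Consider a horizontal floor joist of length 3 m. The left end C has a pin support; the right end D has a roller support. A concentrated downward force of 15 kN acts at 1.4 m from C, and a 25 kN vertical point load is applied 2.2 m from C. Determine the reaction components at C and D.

C_x = 0, C_y = 14.67 kN, D_y = 25.33 kN

Taking moments about C: D_y·3 − 15·1.4 − 25·2.2 = 0 → D_y = 76/3 = 25.3333 ≈ 25.33 kN.
ΣF_y = 0: C_y + 25.3333 − 15 − 25 = 0 → C_y = 14.67 kN.
ΣF_x = 0: no horizontal applied forces, so C_x = 0.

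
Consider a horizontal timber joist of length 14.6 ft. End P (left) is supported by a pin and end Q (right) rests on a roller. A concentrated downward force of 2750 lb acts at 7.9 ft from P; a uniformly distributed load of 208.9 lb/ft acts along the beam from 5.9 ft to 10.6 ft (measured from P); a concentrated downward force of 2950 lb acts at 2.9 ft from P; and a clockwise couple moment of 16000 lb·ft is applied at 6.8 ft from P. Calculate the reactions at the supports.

P_x = 0, P_y = 2957 lb, Q_y = 3725 lb

Resultant of the distributed load: 208.9 × 4.7 = 981.83 lb at 8.25 ft from P.
Moments about P: Q_y·14.6 − 2750·7.9 − (208.9·4.7)·8.25 − 2950·2.9 − 16000 = 0 → Q_y = 54380.0975/14.6 = 3724.66 ≈ 3725 lb.
ΣF_y = 0: P_y + 3724.66 − 2750 − 208.9·4.7 − 2950 = 0 → P_y = 2957 lb.
ΣF_x = 0: no horizontal applied forces, so P_x = 0.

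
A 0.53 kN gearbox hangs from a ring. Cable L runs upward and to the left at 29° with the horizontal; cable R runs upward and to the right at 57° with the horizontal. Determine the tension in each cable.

T_L = 0.2894 kN, T_R = 0.4647 kN

ΣF_x = 0: −T_L·cos29° + T_R·cos57° = 0 → T_R = 1.60587·T_L.
ΣF_y = 0: T_L·sin29° + T_R·sin57° = 0.53.
Substitute: T_L·(0.48481 + 1.60587·0.838671) = 0.53 → T_L = 0.289363 ≈ 0.2894 kN.
Then T_R = 1.60587 × 0.289363 = 0.4647 kN.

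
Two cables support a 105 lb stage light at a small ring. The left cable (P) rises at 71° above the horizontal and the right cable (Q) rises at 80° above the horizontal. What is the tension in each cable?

ΣF_x = 0: −T_P·cos71° + T_Q·cos80° = 0 → T_Q = 1.87487·T_P.
ΣF_y = 0: T_P·sin71° + T_Q·sin80° = 105.
Substitute: T_P·(0.945519 + 1.87487·0.984808) = 105 → T_P = 37.6087 ≈ 37.61 lb.
Then T_Q = 1.87487 × 37.6087 = 70.51 lb.

T_P = 37.61 lb, T_Q = 70.51 lb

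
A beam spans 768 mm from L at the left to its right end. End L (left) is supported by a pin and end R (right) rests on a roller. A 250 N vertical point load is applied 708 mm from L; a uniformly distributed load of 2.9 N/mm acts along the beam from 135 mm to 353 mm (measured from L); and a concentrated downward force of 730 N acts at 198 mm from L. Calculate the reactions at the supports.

L_x = 0, L_y = 992.7 N, R_y = 619.5 N

Resultant of the distributed load: 2.9 × 218 = 632.2 N at 244 mm from L.
Taking moments about L: R_y·768 − 250·708 − (2.9·218)·244 − 730·198 = 0 → R_y = 475796.8/768 = 619.527 ≈ 619.5 N.
ΣF_y = 0: L_y + 619.527 − 250 − 2.9·218 − 730 = 0 → L_y = 992.7 N.
ΣF_x = 0: no horizontal applied forces, so L_x = 0.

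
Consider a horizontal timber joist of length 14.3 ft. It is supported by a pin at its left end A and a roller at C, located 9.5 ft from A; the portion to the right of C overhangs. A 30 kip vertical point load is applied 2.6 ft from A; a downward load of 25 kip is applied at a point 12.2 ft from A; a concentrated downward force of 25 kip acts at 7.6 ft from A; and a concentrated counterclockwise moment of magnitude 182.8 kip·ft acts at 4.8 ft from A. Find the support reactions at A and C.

Taking moments about A: C_y·9.5 − 30·2.6 − 25·12.2 − 25·7.6 + 182.8 = 0 → C_y = 390.2/9.5 = 41.0737 ≈ 41.07 kip.
ΣF_y = 0: A_y + 41.0737 − 30 − 25 − 25 = 0 → A_y = 38.93 kip.
ΣF_x = 0: no horizontal applied forces, so A_x = 0.

A_x = 0, A_y = 38.93 kip, C_y = 41.07 kip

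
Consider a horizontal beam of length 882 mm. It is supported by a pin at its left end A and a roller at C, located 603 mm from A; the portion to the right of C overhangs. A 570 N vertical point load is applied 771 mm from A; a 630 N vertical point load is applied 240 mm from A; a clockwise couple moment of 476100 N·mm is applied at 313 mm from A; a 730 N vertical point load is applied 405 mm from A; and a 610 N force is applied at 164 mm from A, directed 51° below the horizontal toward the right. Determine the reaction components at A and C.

A_x = -383.9 N, A_y = 15.72 N, C_y = 2388 N

Taking moments about A: C_y·603 − 570·771 − 630·240 − 476100 − 730·405 − 610·sin51°·164 = 0 → C_y = 1440170/603 = 2388.34 ≈ 2388 N.
ΣF_y = 0: A_y + 2388.34 − 570 − 630 − 730 − 610·sin51° = 0 → A_y = 15.72 N.
ΣF_x = 0: A_x + 610·cos51° = 0 → A_x = -383.9 N.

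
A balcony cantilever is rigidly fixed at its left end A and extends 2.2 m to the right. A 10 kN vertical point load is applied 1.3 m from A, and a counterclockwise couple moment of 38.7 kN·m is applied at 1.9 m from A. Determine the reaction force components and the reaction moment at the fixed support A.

ΣF_x = 0: A_x = 0.
ΣF_y = 0: A_y − 10 = 0 → A_y = 10.00 kN.
ΣM about A: M_A − 10·1.3 + 38.7 = 0 → M_A = -25.70 kN·m.

A_x = 0, A_y = 10.00 kN, M_A = -25.70 kN·m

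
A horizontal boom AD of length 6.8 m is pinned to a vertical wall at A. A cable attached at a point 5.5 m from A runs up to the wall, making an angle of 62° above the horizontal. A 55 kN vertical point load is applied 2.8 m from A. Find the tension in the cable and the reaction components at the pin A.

ΣM about A: T·sin62°·5.5 − 55·2.8 = 0 → T = 154/(5.5·0.882948) = 31.7119 ≈ 31.71 kN.
ΣF_x = 0: A_x − T·cos62° = 0 → A_x = 31.7119 × 0.469472 = 14.89 kN.
ΣF_y = 0: A_y + T·sin62° − 55 = 0 → A_y = 55 − 31.7119 × 0.882948 = 27.00 kN.

T = 31.71 kN, A_x = 14.89 kN, A_y = 27.00 kN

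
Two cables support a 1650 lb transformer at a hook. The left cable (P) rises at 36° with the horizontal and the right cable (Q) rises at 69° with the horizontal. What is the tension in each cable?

T_P = 612.2 lb, T_Q = 1382 lb

ΣF_x = 0: −T_P·cos36° + T_Q·cos69° = 0 → T_Q = 2.2575·T_P.
ΣF_y = 0: T_P·sin36° + T_Q·sin69° = 1650.
Substitute: T_P·(0.587785 + 2.2575·0.93358) = 1650 → T_P = 612.167 ≈ 612.2 lb.
Then T_Q = 2.2575 × 612.167 = 1382 lb.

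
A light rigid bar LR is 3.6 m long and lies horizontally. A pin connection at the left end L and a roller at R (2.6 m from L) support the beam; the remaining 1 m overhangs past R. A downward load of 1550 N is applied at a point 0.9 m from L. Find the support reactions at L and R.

L_x = 0, L_y = 1013 N, R_y = 536.5 N

ΣM about L: R_y·2.6 − 1550·0.9 = 0 → R_y = 1395/2.6 = 536.538 ≈ 536.5 N.
ΣF_y = 0: L_y + 536.538 − 1550 = 0 → L_y = 1013 N.
ΣF_x = 0: no horizontal applied forces, so L_x = 0.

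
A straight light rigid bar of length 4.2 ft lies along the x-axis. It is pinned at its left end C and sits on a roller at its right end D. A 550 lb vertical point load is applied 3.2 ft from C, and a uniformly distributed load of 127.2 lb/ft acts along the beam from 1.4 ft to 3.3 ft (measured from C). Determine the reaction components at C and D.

Resultant of the distributed load: 127.2 × 1.9 = 241.68 lb at 2.35 ft from C.
Moments about C: D_y·4.2 − 550·3.2 − (127.2·1.9)·2.35 = 0 → D_y = 2327.948/4.2 = 554.273 ≈ 554.3 lb.
ΣF_y = 0: C_y + 554.273 − 550 − 127.2·1.9 = 0 → C_y = 237.4 lb.
ΣF_x = 0: no horizontal applied forces, so C_x = 0.

C_x = 0, C_y = 237.4 lb, D_y = 554.3 lb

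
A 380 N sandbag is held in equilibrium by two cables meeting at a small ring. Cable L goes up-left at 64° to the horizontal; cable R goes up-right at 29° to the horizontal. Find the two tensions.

T_L = 332.8 N, T_R = 166.8 N

ΣF_x = 0: −T_L·cos64° + T_R·cos29° = 0 → T_R = 0.501213·T_L.
ΣF_y = 0: T_L·sin64° + T_R·sin29° = 380.
Substitute: T_L·(0.898794 + 0.501213·0.48481) = 380 → T_L = 332.812 ≈ 332.8 N.
Then T_R = 0.501213 × 332.812 = 166.8 N.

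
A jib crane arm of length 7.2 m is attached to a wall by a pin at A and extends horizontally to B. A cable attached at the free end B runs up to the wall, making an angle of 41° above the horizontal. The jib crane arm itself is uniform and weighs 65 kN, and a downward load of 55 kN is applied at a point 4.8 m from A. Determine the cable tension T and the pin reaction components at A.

T = 105.4 kN, A_x = 79.57 kN, A_y = 50.83 kN

ΣM about A: T·sin41°·7.2 − 65·3.6 − 55·4.8 = 0 → T = 498/(7.2·0.656059) = 105.428 ≈ 105.4 kN.
ΣF_x = 0: A_x − T·cos41° = 0 → A_x = 105.428 × 0.75471 = 79.57 kN.
ΣF_y = 0: A_y + T·sin41° − 65 − 55 = 0 → A_y = 120 − 105.428 × 0.656059 = 50.83 kN.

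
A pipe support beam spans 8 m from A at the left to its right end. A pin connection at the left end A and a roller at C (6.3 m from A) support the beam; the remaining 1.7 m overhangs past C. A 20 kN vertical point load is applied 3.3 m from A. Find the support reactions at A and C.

A_x = 0, A_y = 9.524 kN, C_y = 10.48 kN

ΣM about A: C_y·6.3 − 20·3.3 = 0 → C_y = 66/6.3 = 10.4762 ≈ 10.48 kN.
ΣF_y = 0: A_y + 10.4762 − 20 = 0 → A_y = 9.524 kN.
ΣF_x = 0: no horizontal applied forces, so A_x = 0.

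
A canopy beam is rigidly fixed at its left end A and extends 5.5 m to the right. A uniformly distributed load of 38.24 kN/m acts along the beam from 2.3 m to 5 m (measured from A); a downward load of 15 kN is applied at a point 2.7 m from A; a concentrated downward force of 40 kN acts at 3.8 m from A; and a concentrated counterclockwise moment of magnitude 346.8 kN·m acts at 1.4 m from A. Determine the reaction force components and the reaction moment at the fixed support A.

Resultant of the distributed load: 38.24 × 2.7 = 103.248 kN at 3.65 m from A.
ΣF_x = 0: A_x = 0.
ΣF_y = 0: A_y − 38.24·2.7 − 15 − 40 = 0 → A_y = 158.2 kN.
ΣM about A: M_A − (38.24·2.7)·3.65 − 15·2.7 − 40·3.8 + 346.8 = 0 → M_A = 222.6 kN·m.

A_x = 0, A_y = 158.2 kN, M_A = 222.6 kN·m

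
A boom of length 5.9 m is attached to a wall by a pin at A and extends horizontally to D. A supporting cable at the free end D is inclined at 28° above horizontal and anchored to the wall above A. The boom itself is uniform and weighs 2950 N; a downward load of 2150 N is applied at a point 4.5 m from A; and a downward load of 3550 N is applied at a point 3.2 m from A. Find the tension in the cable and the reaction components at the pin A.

ΣM about A: T·sin28°·5.9 − 2950·2.95 − 2150·4.5 − 3550·3.2 = 0 → T = 29737.5/(5.9·0.469472) = 10736 ≈ 10740 N.
ΣF_x = 0: A_x − T·cos28° = 0 → A_x = 10736 × 0.882948 = 9479 N.
ΣF_y = 0: A_y + T·sin28° − 2950 − 2150 − 3550 = 0 → A_y = 8650 − 10736 × 0.469472 = 3610 N.

T = 10740 N, A_x = 9479 N, A_y = 3610 N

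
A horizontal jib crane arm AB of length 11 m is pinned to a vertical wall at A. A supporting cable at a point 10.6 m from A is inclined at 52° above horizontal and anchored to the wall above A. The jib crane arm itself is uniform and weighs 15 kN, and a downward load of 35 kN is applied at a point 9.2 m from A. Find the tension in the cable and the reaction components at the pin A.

T = 48.43 kN, A_x = 29.81 kN, A_y = 11.84 kN

ΣM about A: T·sin52°·10.6 − 15·5.5 − 35·9.2 = 0 → T = 404.5/(10.6·0.788011) = 48.4262 ≈ 48.43 kN.
ΣF_x = 0: A_x − T·cos52° = 0 → A_x = 48.4262 × 0.615661 = 29.81 kN.
ΣF_y = 0: A_y + T·sin52° − 15 − 35 = 0 → A_y = 50 − 48.4262 × 0.788011 = 11.84 kN.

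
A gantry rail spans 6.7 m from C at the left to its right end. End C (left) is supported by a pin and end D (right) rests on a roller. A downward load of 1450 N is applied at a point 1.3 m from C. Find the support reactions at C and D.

C_x = 0, C_y = 1169 N, D_y = 281.3 N

Taking moments about C: D_y·6.7 − 1450·1.3 = 0 → D_y = 1885/6.7 = 281.343 ≈ 281.3 N.
ΣF_y = 0: C_y + 281.343 − 1450 = 0 → C_y = 1169 N.
ΣF_x = 0: no horizontal applied forces, so C_x = 0.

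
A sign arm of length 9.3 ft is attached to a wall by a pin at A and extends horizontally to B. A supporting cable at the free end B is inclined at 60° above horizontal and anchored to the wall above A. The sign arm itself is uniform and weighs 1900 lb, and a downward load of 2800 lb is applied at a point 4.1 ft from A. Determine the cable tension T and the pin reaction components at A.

T = 2522 lb, A_x = 1261 lb, A_y = 2516 lb

ΣM about A: T·sin60°·9.3 − 1900·4.65 − 2800·4.1 = 0 → T = 20315/(9.3·0.866025) = 2522.34 ≈ 2522 lb.
ΣF_x = 0: A_x − T·cos60° = 0 → A_x = 2522.34 × 0.5 = 1261 lb.
ΣF_y = 0: A_y + T·sin60° − 1900 − 2800 = 0 → A_y = 4700 − 2522.34 × 0.866025 = 2516 lb.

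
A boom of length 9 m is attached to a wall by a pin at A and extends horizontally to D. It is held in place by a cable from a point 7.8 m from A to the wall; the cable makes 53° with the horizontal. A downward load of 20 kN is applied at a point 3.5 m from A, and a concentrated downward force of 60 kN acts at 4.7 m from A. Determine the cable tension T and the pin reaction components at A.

T = 56.51 kN, A_x = 34.01 kN, A_y = 34.87 kN

ΣM about A: T·sin53°·7.8 − 20·3.5 − 60·4.7 = 0 → T = 352/(7.8·0.798636) = 56.5066 ≈ 56.51 kN.
ΣF_x = 0: A_x − T·cos53° = 0 → A_x = 56.5066 × 0.601815 = 34.01 kN.
ΣF_y = 0: A_y + T·sin53° − 20 − 60 = 0 → A_y = 80 − 56.5066 × 0.798636 = 34.87 kN.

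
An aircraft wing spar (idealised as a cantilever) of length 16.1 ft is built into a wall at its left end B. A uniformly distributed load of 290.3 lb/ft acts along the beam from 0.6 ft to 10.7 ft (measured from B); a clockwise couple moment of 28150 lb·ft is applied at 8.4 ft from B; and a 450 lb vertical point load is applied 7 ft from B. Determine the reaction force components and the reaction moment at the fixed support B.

Resultant of the distributed load: 290.3 × 10.1 = 2932.03 lb at 5.65 ft from B.
ΣF_x = 0: B_x = 0.
ΣF_y = 0: B_y − 290.3·10.1 − 450 = 0 → B_y = 3382 lb.
ΣM about B: M_B − (290.3·10.1)·5.65 − 28150 − 450·7 = 0 → M_B = 47870 lb·ft.

B_x = 0, B_y = 3382 lb, M_B = 47870 lb·ft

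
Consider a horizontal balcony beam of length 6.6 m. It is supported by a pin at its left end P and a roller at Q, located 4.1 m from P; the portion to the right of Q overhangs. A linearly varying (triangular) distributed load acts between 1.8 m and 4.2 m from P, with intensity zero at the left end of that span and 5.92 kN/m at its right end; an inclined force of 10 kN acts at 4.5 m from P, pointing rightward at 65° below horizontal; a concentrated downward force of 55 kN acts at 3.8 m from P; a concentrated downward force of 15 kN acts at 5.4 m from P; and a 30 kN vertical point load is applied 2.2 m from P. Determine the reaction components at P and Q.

Resultant of the triangular load: ½ × 5.92 × 2.4 = 7.104 kN, acting at 3.4 m from P (one-third of the span from the peak).
ΣM about P: Q_y·4.1 − (½·5.92·2.4)·3.4 − 10·sin65°·4.5 − 55·3.8 − 15·5.4 − 30·2.2 = 0 → Q_y = 420.937/4.1 = 102.668 ≈ 102.7 kN.
ΣF_y = 0: P_y + 102.668 − ½·5.92·2.4 − 10·sin65° − 55 − 15 − 30 = 0 → P_y = 13.50 kN.
ΣF_x = 0: P_x + 10·cos65° = 0 → P_x = -4.226 kN.

P_x = -4.226 kN, P_y = 13.50 kN, Q_y = 102.7 kN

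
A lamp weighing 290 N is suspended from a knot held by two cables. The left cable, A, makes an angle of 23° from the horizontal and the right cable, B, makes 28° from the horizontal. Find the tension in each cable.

ΣF_x = 0: −T_A·cos23° + T_B·cos28° = 0 → T_B = 1.04254·T_A.
ΣF_y = 0: T_A·sin23° + T_B·sin28° = 290.
Substitute: T_A·(0.390731 + 1.04254·0.469472) = 290 → T_A = 329.48 ≈ 329.5 N.
Then T_B = 1.04254 × 329.48 = 343.5 N.

T_A = 329.5 N, T_B = 343.5 N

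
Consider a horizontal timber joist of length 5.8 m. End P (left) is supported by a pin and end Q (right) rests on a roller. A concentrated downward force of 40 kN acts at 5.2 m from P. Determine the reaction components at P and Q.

ΣM about P: Q_y·5.8 − 40·5.2 = 0 → Q_y = 208/5.8 = 35.8621 ≈ 35.86 kN.
ΣF_y = 0: P_y + 35.8621 − 40 = 0 → P_y = 4.138 kN.
ΣF_x = 0: no horizontal applied forces, so P_x = 0.

P_x = 0, P_y = 4.138 kN, Q_y = 35.86 kN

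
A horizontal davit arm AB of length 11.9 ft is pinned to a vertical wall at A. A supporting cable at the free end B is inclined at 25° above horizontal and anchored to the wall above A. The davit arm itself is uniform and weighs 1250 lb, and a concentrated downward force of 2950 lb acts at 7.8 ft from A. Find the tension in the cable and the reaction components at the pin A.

ΣM about A: T·sin25°·11.9 − 1250·5.95 − 2950·7.8 = 0 → T = 30447.5/(11.9·0.422618) = 6054.2 ≈ 6054 lb.
ΣF_x = 0: A_x − T·cos25° = 0 → A_x = 6054.2 × 0.906308 = 5487 lb.
ΣF_y = 0: A_y + T·sin25° − 1250 − 2950 = 0 → A_y = 4200 − 6054.2 × 0.422618 = 1641 lb.

T = 6054 lb, A_x = 5487 lb, A_y = 1641 lb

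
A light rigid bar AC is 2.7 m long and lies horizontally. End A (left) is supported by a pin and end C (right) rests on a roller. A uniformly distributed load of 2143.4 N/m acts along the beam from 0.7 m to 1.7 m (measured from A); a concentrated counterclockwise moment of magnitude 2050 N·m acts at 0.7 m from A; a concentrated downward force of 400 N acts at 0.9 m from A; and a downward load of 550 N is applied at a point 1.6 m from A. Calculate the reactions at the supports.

Resultant of the distributed load: 2143.4 × 1 = 2143.4 N at 1.2 m from A.
Taking moments about A: C_y·2.7 − (2143.4·1)·1.2 + 2050 − 400·0.9 − 550·1.6 = 0 → C_y = 1762.08/2.7 = 652.622 ≈ 652.6 N.
ΣF_y = 0: A_y + 652.622 − 2143.4·1 − 400 − 550 = 0 → A_y = 2441 N.
ΣF_x = 0: no horizontal applied forces, so A_x = 0.

A_x = 0, A_y = 2441 N, C_y = 652.6 N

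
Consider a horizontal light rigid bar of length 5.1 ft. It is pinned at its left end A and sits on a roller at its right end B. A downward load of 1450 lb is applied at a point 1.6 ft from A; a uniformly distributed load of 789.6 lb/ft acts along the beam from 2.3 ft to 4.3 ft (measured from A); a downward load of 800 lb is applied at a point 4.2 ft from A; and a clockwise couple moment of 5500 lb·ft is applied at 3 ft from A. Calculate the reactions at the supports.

A_x = 0, A_y = 615.2 lb, B_y = 3214 lb

Resultant of the distributed load: 789.6 × 2 = 1579.2 lb at 3.3 ft from A.
ΣM about A: B_y·5.1 − 1450·1.6 − (789.6·2)·3.3 − 800·4.2 − 5500 = 0 → B_y = 16391.36/5.1 = 3213.99 ≈ 3214 lb.
ΣF_y = 0: A_y + 3213.99 − 1450 − 789.6·2 − 800 = 0 → A_y = 615.2 lb.
ΣF_x = 0: no horizontal applied forces, so A_x = 0.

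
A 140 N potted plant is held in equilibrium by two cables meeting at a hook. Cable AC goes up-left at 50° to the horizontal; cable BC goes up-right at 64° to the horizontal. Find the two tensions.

T_AC = 67.18 N, T_BC = 98.51 N

ΣF_x = 0: −T_AC·cos50° + T_BC·cos64° = 0 → T_BC = 1.46631·T_AC.
ΣF_y = 0: T_AC·sin50° + T_BC·sin64° = 140.
Substitute: T_AC·(0.766044 + 1.46631·0.898794) = 140 → T_AC = 67.18 N.
Then T_BC = 1.46631 × 67.18 = 98.51 N.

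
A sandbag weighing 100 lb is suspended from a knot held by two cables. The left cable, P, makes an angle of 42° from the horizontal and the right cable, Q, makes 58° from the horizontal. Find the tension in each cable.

T_P = 53.81 lb, T_Q = 75.46 lb

ΣF_x = 0: −T_P·cos42° + T_Q·cos58° = 0 → T_Q = 1.40237·T_P.
ΣF_y = 0: T_P·sin42° + T_Q·sin58° = 100.
Substitute: T_P·(0.669131 + 1.40237·0.848048) = 100 → T_P = 53.8095 ≈ 53.81 lb.
Then T_Q = 1.40237 × 53.8095 = 75.46 lb.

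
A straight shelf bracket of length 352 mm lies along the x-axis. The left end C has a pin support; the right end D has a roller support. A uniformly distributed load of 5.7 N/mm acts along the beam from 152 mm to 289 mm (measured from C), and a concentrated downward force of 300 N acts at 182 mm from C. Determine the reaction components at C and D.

C_x = 0, C_y = 436.6 N, D_y = 644.3 N

Resultant of the distributed load: 5.7 × 137 = 780.9 N at 220.5 mm from C.
Moments about C: D_y·352 − (5.7·137)·220.5 − 300·182 = 0 → D_y = 226788.45/352 = 644.285 ≈ 644.3 N.
ΣF_y = 0: C_y + 644.285 − 5.7·137 − 300 = 0 → C_y = 436.6 N.
ΣF_x = 0: no horizontal applied forces, so C_x = 0.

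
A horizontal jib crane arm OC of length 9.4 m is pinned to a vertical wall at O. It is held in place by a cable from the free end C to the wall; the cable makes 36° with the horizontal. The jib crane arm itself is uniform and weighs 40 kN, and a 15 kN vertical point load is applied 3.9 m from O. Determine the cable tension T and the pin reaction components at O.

ΣM about O: T·sin36°·9.4 − 40·4.7 − 15·3.9 = 0 → T = 246.5/(9.4·0.587785) = 44.6139 ≈ 44.61 kN.
ΣF_x = 0: O_x − T·cos36° = 0 → O_x = 44.6139 × 0.809017 = 36.09 kN.
ΣF_y = 0: O_y + T·sin36° − 40 − 15 = 0 → O_y = 55 − 44.6139 × 0.587785 = 28.78 kN.

T = 44.61 kN, O_x = 36.09 kN, O_y = 28.78 kN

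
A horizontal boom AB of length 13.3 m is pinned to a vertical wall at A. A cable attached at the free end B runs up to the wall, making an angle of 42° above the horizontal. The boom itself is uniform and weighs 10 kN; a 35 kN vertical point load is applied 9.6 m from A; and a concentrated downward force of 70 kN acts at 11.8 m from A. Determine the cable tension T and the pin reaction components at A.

T = 138.0 kN, A_x = 102.6 kN, A_y = 22.63 kN

ΣM about A: T·sin42°·13.3 − 10·6.65 − 35·9.6 − 70·11.8 = 0 → T = 1228.5/(13.3·0.669131) = 138.042 ≈ 138.0 kN.
ΣF_x = 0: A_x − T·cos42° = 0 → A_x = 138.042 × 0.743145 = 102.6 kN.
ΣF_y = 0: A_y + T·sin42° − 10 − 35 − 70 = 0 → A_y = 115 − 138.042 × 0.669131 = 22.63 kN.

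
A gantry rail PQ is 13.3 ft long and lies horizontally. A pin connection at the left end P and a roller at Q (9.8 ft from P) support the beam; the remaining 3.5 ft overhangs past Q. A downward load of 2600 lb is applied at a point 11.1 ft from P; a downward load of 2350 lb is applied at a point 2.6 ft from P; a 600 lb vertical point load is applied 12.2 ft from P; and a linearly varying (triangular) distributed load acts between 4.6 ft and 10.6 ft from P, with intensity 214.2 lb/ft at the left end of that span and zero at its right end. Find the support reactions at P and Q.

Resultant of the triangular load: ½ × 214.2 × 6 = 642.6 lb, acting at 6.6 ft from P (one-third of the span from the peak).
ΣM about P: Q_y·9.8 − 2600·11.1 − 2350·2.6 − 600·12.2 − (½·214.2·6)·6.6 = 0 → Q_y = 46531.16/9.8 = 4748.08 ≈ 4748 lb.
ΣF_y = 0: P_y + 4748.08 − 2600 − 2350 − 600 − ½·214.2·6 = 0 → P_y = 1445 lb.
ΣF_x = 0: no horizontal applied forces, so P_x = 0.

P_x = 0, P_y = 1445 lb, Q_y = 4748 lb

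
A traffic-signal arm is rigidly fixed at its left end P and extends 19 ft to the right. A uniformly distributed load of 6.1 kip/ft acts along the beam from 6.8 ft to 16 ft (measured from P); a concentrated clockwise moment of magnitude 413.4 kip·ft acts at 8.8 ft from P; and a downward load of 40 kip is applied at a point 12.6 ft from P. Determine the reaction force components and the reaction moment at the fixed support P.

Resultant of the distributed load: 6.1 × 9.2 = 56.12 kip at 11.4 ft from P.
ΣF_x = 0: P_x = 0.
ΣF_y = 0: P_y − 6.1·9.2 − 40 = 0 → P_y = 96.12 kip.
ΣM about P: M_P − (6.1·9.2)·11.4 − 413.4 − 40·12.6 = 0 → M_P = 1557 kip·ft.

P_x = 0, P_y = 96.12 kip, M_P = 1557 kip·ft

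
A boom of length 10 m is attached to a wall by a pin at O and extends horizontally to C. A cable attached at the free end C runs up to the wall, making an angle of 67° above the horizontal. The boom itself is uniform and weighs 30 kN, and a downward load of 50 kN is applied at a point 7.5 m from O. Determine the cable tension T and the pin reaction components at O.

T = 57.03 kN, O_x = 22.28 kN, O_y = 27.50 kN

ΣM about O: T·sin67°·10 − 30·5 − 50·7.5 = 0 → T = 525/(10·0.920505) = 57.0339 ≈ 57.03 kN.
ΣF_x = 0: O_x − T·cos67° = 0 → O_x = 57.0339 × 0.390731 = 22.28 kN.
ΣF_y = 0: O_y + T·sin67° − 30 − 50 = 0 → O_y = 80 − 57.0339 × 0.920505 = 27.50 kN.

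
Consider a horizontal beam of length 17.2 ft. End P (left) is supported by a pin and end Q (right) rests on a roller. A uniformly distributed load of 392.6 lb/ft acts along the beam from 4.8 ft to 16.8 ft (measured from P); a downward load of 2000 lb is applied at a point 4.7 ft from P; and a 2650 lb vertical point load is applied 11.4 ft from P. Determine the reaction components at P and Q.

P_x = 0, P_y = 4100 lb, Q_y = 5261 lb

Resultant of the distributed load: 392.6 × 12 = 4711.2 lb at 10.8 ft from P.
Moments about P: Q_y·17.2 − (392.6·12)·10.8 − 2000·4.7 − 2650·11.4 = 0 → Q_y = 90490.96/17.2 = 5261.1 ≈ 5261 lb.
ΣF_y = 0: P_y + 5261.1 − 392.6·12 − 2000 − 2650 = 0 → P_y = 4100 lb.
ΣF_x = 0: no horizontal applied forces, so P_x = 0.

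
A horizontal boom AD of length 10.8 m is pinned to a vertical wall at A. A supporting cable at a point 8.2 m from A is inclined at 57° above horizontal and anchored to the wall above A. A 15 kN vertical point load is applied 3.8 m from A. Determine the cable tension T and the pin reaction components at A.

ΣM about A: T·sin57°·8.2 − 15·3.8 = 0 → T = 57/(8.2·0.838671) = 8.28837 ≈ 8.288 kN.
ΣF_x = 0: A_x − T·cos57° = 0 → A_x = 8.28837 × 0.544639 = 4.514 kN.
ΣF_y = 0: A_y + T·sin57° − 15 = 0 → A_y = 15 − 8.28837 × 0.838671 = 8.049 kN.

T = 8.288 kN, A_x = 4.514 kN, A_y = 8.049 kN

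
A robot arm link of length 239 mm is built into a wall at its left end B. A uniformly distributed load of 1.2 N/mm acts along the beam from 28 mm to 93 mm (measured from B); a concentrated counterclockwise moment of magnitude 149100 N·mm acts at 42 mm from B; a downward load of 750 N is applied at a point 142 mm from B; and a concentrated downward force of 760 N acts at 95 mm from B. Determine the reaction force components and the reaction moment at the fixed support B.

Resultant of the distributed load: 1.2 × 65 = 78 N at 60.5 mm from B.
ΣF_x = 0: B_x = 0.
ΣF_y = 0: B_y − 1.2·65 − 750 − 760 = 0 → B_y = 1588 N.
ΣM about B: M_B − (1.2·65)·60.5 + 149100 − 750·142 − 760·95 = 0 → M_B = 34320 N·mm.

B_x = 0, B_y = 1588 N, M_B = 34320 N·mm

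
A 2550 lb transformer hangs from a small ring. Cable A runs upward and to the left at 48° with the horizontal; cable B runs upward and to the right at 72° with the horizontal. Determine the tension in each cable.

ΣF_x = 0: −T_A·cos48° + T_B·cos72° = 0 → T_B = 2.16535·T_A.
ΣF_y = 0: T_A·sin48° + T_B·sin72° = 2550.
Substitute: T_A·(0.743145 + 2.16535·0.951057) = 2550 → T_A = 909.897 ≈ 909.9 lb.
Then T_B = 2.16535 × 909.897 = 1970 lb.

T_A = 909.9 lb, T_B = 1970 lb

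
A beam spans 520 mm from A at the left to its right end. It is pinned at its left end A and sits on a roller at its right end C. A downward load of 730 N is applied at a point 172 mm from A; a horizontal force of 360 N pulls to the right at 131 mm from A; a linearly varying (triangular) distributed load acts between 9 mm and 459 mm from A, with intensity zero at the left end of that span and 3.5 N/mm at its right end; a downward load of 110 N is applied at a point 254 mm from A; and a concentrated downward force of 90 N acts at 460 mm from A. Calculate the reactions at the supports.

A_x = -360.0 N, A_y = 874.7 N, C_y = 842.8 N

Resultant of the triangular load: ½ × 3.5 × 450 = 787.5 N, acting at 309 mm from A (one-third of the span from the peak).
Moments about A: C_y·520 − 730·172 − (½·3.5·450)·309 − 110·254 − 90·460 = 0 → C_y = 438237.5/520 = 842.764 ≈ 842.8 N.
ΣF_y = 0: A_y + 842.764 − 730 − ½·3.5·450 − 110 − 90 = 0 → A_y = 874.7 N.
ΣF_x = 0: A_x + 360 = 0 → A_x = -360.0 N.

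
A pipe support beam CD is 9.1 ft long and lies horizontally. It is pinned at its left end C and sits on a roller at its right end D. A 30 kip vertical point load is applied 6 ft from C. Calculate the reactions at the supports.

C_x = 0, C_y = 10.22 kip, D_y = 19.78 kip

ΣM about C: D_y·9.1 − 30·6 = 0 → D_y = 180/9.1 = 19.7802 ≈ 19.78 kip.
ΣF_y = 0: C_y + 19.7802 − 30 = 0 → C_y = 10.22 kip.
ΣF_x = 0: no horizontal applied forces, so C_x = 0.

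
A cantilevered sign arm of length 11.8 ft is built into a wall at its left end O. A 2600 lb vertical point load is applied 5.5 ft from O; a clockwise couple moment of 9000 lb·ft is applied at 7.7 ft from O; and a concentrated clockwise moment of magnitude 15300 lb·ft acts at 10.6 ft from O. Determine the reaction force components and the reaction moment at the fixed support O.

ΣF_x = 0: O_x = 0.
ΣF_y = 0: O_y − 2600 = 0 → O_y = 2600 lb.
ΣM about O: M_O − 2600·5.5 − 9000 − 15300 = 0 → M_O = 38600 lb·ft.

O_x = 0, O_y = 2600 lb, M_O = 38600 lb·ft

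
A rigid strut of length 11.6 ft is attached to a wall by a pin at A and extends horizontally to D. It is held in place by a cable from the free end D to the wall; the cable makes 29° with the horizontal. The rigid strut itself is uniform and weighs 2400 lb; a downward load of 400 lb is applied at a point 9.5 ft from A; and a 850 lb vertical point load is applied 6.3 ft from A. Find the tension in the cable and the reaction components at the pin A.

T = 4103 lb, A_x = 3589 lb, A_y = 1661 lb

ΣM about A: T·sin29°·11.6 − 2400·5.8 − 400·9.5 − 850·6.3 = 0 → T = 23075/(11.6·0.48481) = 4103.1 ≈ 4103 lb.
ΣF_x = 0: A_x − T·cos29° = 0 → A_x = 4103.1 × 0.87462 = 3589 lb.
ΣF_y = 0: A_y + T·sin29° − 2400 − 400 − 850 = 0 → A_y = 3650 − 4103.1 × 0.48481 = 1661 lb.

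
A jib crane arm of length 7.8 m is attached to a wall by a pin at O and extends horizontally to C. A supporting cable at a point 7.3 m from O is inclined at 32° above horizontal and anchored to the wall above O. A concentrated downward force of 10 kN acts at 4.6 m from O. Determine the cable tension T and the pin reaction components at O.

T = 11.89 kN, O_x = 10.08 kN, O_y = 3.699 kN

ΣM about O: T·sin32°·7.3 − 10·4.6 = 0 → T = 46/(7.3·0.529919) = 11.8912 ≈ 11.89 kN.
ΣF_x = 0: O_x − T·cos32° = 0 → O_x = 11.8912 × 0.848048 = 10.08 kN.
ΣF_y = 0: O_y + T·sin32° − 10 = 0 → O_y = 10 − 11.8912 × 0.529919 = 3.699 kN.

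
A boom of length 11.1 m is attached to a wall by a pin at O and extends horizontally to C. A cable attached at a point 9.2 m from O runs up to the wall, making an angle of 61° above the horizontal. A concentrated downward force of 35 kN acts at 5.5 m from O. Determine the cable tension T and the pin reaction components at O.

T = 23.92 kN, O_x = 11.60 kN, O_y = 14.08 kN

ΣM about O: T·sin61°·9.2 − 35·5.5 = 0 → T = 192.5/(9.2·0.87462) = 23.9234 ≈ 23.92 kN.
ΣF_x = 0: O_x − T·cos61° = 0 → O_x = 23.9234 × 0.48481 = 11.60 kN.
ΣF_y = 0: O_y + T·sin61° − 35 = 0 → O_y = 35 − 23.9234 × 0.87462 = 14.08 kN.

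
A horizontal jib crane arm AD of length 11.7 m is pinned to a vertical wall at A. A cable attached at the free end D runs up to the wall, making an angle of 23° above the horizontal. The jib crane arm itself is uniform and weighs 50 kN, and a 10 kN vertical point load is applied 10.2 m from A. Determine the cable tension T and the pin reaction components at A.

ΣM about A: T·sin23°·11.7 − 50·5.85 − 10·10.2 = 0 → T = 394.5/(11.7·0.390731) = 86.2945 ≈ 86.29 kN.
ΣF_x = 0: A_x − T·cos23° = 0 → A_x = 86.2945 × 0.920505 = 79.43 kN.
ΣF_y = 0: A_y + T·sin23° − 50 − 10 = 0 → A_y = 60 − 86.2945 × 0.390731 = 26.28 kN.

T = 86.29 kN, A_x = 79.43 kN, A_y = 26.28 kN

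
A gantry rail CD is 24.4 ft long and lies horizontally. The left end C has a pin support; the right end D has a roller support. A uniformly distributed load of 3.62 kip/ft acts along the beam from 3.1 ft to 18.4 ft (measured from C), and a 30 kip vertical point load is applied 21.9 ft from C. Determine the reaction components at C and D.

Resultant of the distributed load: 3.62 × 15.3 = 55.386 kip at 10.75 ft from C.
ΣM about C: D_y·24.4 − (3.62·15.3)·10.75 − 30·21.9 = 0 → D_y = 1252.3995/24.4 = 51.3278 ≈ 51.33 kip.
ΣF_y = 0: C_y + 51.3278 − 3.62·15.3 − 30 = 0 → C_y = 34.06 kip.
ΣF_x = 0: no horizontal applied forces, so C_x = 0.

C_x = 0, C_y = 34.06 kip, D_y = 51.33 kip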